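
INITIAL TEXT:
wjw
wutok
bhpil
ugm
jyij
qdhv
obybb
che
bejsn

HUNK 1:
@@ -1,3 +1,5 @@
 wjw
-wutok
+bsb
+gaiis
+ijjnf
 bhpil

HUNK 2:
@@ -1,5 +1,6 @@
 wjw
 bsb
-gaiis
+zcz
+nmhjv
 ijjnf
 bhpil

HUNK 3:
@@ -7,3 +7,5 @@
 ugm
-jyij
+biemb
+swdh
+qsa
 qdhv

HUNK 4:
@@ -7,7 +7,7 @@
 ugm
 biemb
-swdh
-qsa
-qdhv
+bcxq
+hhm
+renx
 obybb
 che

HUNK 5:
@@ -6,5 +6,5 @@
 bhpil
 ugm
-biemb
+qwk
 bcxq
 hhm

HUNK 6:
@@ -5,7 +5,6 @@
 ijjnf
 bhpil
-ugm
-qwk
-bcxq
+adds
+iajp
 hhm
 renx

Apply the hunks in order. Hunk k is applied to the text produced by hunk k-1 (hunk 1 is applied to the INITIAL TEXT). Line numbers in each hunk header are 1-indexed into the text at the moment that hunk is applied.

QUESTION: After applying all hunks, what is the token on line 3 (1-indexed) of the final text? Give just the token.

Hunk 1: at line 1 remove [wutok] add [bsb,gaiis,ijjnf] -> 11 lines: wjw bsb gaiis ijjnf bhpil ugm jyij qdhv obybb che bejsn
Hunk 2: at line 1 remove [gaiis] add [zcz,nmhjv] -> 12 lines: wjw bsb zcz nmhjv ijjnf bhpil ugm jyij qdhv obybb che bejsn
Hunk 3: at line 7 remove [jyij] add [biemb,swdh,qsa] -> 14 lines: wjw bsb zcz nmhjv ijjnf bhpil ugm biemb swdh qsa qdhv obybb che bejsn
Hunk 4: at line 7 remove [swdh,qsa,qdhv] add [bcxq,hhm,renx] -> 14 lines: wjw bsb zcz nmhjv ijjnf bhpil ugm biemb bcxq hhm renx obybb che bejsn
Hunk 5: at line 6 remove [biemb] add [qwk] -> 14 lines: wjw bsb zcz nmhjv ijjnf bhpil ugm qwk bcxq hhm renx obybb che bejsn
Hunk 6: at line 5 remove [ugm,qwk,bcxq] add [adds,iajp] -> 13 lines: wjw bsb zcz nmhjv ijjnf bhpil adds iajp hhm renx obybb che bejsn
Final line 3: zcz

Answer: zcz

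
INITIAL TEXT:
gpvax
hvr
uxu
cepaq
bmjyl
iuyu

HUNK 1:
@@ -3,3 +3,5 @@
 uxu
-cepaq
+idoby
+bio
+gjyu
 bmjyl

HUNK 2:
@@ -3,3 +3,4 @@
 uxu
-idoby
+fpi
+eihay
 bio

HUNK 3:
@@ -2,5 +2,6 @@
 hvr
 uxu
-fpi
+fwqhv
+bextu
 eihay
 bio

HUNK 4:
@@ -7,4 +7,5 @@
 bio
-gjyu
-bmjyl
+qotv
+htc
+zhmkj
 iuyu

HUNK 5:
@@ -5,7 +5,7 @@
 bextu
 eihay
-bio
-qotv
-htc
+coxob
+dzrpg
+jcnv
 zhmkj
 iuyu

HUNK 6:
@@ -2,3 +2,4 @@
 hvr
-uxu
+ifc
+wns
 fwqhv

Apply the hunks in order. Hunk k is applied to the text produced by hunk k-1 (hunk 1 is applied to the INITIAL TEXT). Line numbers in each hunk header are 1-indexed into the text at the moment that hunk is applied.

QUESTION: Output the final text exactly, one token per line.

Answer: gpvax
hvr
ifc
wns
fwqhv
bextu
eihay
coxob
dzrpg
jcnv
zhmkj
iuyu

Derivation:
Hunk 1: at line 3 remove [cepaq] add [idoby,bio,gjyu] -> 8 lines: gpvax hvr uxu idoby bio gjyu bmjyl iuyu
Hunk 2: at line 3 remove [idoby] add [fpi,eihay] -> 9 lines: gpvax hvr uxu fpi eihay bio gjyu bmjyl iuyu
Hunk 3: at line 2 remove [fpi] add [fwqhv,bextu] -> 10 lines: gpvax hvr uxu fwqhv bextu eihay bio gjyu bmjyl iuyu
Hunk 4: at line 7 remove [gjyu,bmjyl] add [qotv,htc,zhmkj] -> 11 lines: gpvax hvr uxu fwqhv bextu eihay bio qotv htc zhmkj iuyu
Hunk 5: at line 5 remove [bio,qotv,htc] add [coxob,dzrpg,jcnv] -> 11 lines: gpvax hvr uxu fwqhv bextu eihay coxob dzrpg jcnv zhmkj iuyu
Hunk 6: at line 2 remove [uxu] add [ifc,wns] -> 12 lines: gpvax hvr ifc wns fwqhv bextu eihay coxob dzrpg jcnv zhmkj iuyu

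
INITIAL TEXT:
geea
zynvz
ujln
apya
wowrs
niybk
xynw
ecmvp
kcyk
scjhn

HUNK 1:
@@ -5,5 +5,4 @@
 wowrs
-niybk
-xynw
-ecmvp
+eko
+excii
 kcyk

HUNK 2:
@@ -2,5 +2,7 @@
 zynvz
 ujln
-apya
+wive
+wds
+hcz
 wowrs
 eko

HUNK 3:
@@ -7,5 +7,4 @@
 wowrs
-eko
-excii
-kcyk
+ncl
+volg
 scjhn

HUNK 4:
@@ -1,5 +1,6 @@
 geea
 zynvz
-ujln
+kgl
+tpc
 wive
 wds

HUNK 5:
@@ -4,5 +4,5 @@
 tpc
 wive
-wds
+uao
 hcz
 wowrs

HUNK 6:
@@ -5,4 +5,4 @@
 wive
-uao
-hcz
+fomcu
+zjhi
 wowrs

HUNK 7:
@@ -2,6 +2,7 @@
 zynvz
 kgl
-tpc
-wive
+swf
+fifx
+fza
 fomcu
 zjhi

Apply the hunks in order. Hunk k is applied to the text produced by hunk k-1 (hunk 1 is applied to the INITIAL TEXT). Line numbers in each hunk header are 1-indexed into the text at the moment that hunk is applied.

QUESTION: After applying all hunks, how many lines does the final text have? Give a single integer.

Hunk 1: at line 5 remove [niybk,xynw,ecmvp] add [eko,excii] -> 9 lines: geea zynvz ujln apya wowrs eko excii kcyk scjhn
Hunk 2: at line 2 remove [apya] add [wive,wds,hcz] -> 11 lines: geea zynvz ujln wive wds hcz wowrs eko excii kcyk scjhn
Hunk 3: at line 7 remove [eko,excii,kcyk] add [ncl,volg] -> 10 lines: geea zynvz ujln wive wds hcz wowrs ncl volg scjhn
Hunk 4: at line 1 remove [ujln] add [kgl,tpc] -> 11 lines: geea zynvz kgl tpc wive wds hcz wowrs ncl volg scjhn
Hunk 5: at line 4 remove [wds] add [uao] -> 11 lines: geea zynvz kgl tpc wive uao hcz wowrs ncl volg scjhn
Hunk 6: at line 5 remove [uao,hcz] add [fomcu,zjhi] -> 11 lines: geea zynvz kgl tpc wive fomcu zjhi wowrs ncl volg scjhn
Hunk 7: at line 2 remove [tpc,wive] add [swf,fifx,fza] -> 12 lines: geea zynvz kgl swf fifx fza fomcu zjhi wowrs ncl volg scjhn
Final line count: 12

Answer: 12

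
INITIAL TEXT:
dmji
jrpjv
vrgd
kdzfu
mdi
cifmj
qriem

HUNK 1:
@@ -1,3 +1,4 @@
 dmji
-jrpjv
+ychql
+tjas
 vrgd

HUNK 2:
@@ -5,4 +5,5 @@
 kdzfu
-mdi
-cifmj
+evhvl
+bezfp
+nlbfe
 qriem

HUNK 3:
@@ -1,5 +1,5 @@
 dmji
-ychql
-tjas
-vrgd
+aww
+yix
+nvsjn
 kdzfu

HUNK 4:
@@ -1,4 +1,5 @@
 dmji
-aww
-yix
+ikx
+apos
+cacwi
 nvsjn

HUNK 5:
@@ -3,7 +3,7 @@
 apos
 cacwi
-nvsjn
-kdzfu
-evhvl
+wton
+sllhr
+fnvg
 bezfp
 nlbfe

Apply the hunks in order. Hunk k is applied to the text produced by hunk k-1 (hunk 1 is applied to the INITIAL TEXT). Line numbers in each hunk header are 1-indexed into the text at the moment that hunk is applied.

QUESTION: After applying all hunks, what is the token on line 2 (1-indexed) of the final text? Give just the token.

Hunk 1: at line 1 remove [jrpjv] add [ychql,tjas] -> 8 lines: dmji ychql tjas vrgd kdzfu mdi cifmj qriem
Hunk 2: at line 5 remove [mdi,cifmj] add [evhvl,bezfp,nlbfe] -> 9 lines: dmji ychql tjas vrgd kdzfu evhvl bezfp nlbfe qriem
Hunk 3: at line 1 remove [ychql,tjas,vrgd] add [aww,yix,nvsjn] -> 9 lines: dmji aww yix nvsjn kdzfu evhvl bezfp nlbfe qriem
Hunk 4: at line 1 remove [aww,yix] add [ikx,apos,cacwi] -> 10 lines: dmji ikx apos cacwi nvsjn kdzfu evhvl bezfp nlbfe qriem
Hunk 5: at line 3 remove [nvsjn,kdzfu,evhvl] add [wton,sllhr,fnvg] -> 10 lines: dmji ikx apos cacwi wton sllhr fnvg bezfp nlbfe qriem
Final line 2: ikx

Answer: ikx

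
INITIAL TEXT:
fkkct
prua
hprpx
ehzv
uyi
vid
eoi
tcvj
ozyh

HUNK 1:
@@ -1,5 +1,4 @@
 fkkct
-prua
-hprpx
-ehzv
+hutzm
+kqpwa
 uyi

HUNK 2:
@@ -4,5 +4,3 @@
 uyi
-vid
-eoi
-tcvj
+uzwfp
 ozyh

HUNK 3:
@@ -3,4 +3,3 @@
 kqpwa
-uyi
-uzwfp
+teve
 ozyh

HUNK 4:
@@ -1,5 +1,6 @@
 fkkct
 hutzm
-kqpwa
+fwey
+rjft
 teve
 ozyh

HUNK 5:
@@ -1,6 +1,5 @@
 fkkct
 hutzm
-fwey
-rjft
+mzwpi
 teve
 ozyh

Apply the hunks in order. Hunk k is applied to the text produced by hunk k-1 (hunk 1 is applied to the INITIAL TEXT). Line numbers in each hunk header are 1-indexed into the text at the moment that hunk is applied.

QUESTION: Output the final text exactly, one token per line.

Answer: fkkct
hutzm
mzwpi
teve
ozyh

Derivation:
Hunk 1: at line 1 remove [prua,hprpx,ehzv] add [hutzm,kqpwa] -> 8 lines: fkkct hutzm kqpwa uyi vid eoi tcvj ozyh
Hunk 2: at line 4 remove [vid,eoi,tcvj] add [uzwfp] -> 6 lines: fkkct hutzm kqpwa uyi uzwfp ozyh
Hunk 3: at line 3 remove [uyi,uzwfp] add [teve] -> 5 lines: fkkct hutzm kqpwa teve ozyh
Hunk 4: at line 1 remove [kqpwa] add [fwey,rjft] -> 6 lines: fkkct hutzm fwey rjft teve ozyh
Hunk 5: at line 1 remove [fwey,rjft] add [mzwpi] -> 5 lines: fkkct hutzm mzwpi teve ozyh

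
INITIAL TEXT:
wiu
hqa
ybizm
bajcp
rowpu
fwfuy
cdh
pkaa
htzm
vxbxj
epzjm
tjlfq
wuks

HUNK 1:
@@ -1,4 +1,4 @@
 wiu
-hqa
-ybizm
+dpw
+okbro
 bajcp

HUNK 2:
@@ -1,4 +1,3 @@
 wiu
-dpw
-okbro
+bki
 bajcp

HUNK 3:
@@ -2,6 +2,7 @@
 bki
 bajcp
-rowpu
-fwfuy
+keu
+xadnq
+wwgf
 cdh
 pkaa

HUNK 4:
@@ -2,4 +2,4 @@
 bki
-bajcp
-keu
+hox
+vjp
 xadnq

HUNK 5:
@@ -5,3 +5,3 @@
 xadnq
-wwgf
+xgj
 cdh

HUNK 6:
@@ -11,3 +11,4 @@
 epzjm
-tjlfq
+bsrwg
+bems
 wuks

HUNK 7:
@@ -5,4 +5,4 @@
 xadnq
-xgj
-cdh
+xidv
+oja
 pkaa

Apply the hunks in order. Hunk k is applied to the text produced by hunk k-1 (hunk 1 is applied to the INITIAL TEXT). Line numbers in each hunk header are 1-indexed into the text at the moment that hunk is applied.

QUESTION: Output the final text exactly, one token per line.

Hunk 1: at line 1 remove [hqa,ybizm] add [dpw,okbro] -> 13 lines: wiu dpw okbro bajcp rowpu fwfuy cdh pkaa htzm vxbxj epzjm tjlfq wuks
Hunk 2: at line 1 remove [dpw,okbro] add [bki] -> 12 lines: wiu bki bajcp rowpu fwfuy cdh pkaa htzm vxbxj epzjm tjlfq wuks
Hunk 3: at line 2 remove [rowpu,fwfuy] add [keu,xadnq,wwgf] -> 13 lines: wiu bki bajcp keu xadnq wwgf cdh pkaa htzm vxbxj epzjm tjlfq wuks
Hunk 4: at line 2 remove [bajcp,keu] add [hox,vjp] -> 13 lines: wiu bki hox vjp xadnq wwgf cdh pkaa htzm vxbxj epzjm tjlfq wuks
Hunk 5: at line 5 remove [wwgf] add [xgj] -> 13 lines: wiu bki hox vjp xadnq xgj cdh pkaa htzm vxbxj epzjm tjlfq wuks
Hunk 6: at line 11 remove [tjlfq] add [bsrwg,bems] -> 14 lines: wiu bki hox vjp xadnq xgj cdh pkaa htzm vxbxj epzjm bsrwg bems wuks
Hunk 7: at line 5 remove [xgj,cdh] add [xidv,oja] -> 14 lines: wiu bki hox vjp xadnq xidv oja pkaa htzm vxbxj epzjm bsrwg bems wuks

Answer: wiu
bki
hox
vjp
xadnq
xidv
oja
pkaa
htzm
vxbxj
epzjm
bsrwg
bems
wuks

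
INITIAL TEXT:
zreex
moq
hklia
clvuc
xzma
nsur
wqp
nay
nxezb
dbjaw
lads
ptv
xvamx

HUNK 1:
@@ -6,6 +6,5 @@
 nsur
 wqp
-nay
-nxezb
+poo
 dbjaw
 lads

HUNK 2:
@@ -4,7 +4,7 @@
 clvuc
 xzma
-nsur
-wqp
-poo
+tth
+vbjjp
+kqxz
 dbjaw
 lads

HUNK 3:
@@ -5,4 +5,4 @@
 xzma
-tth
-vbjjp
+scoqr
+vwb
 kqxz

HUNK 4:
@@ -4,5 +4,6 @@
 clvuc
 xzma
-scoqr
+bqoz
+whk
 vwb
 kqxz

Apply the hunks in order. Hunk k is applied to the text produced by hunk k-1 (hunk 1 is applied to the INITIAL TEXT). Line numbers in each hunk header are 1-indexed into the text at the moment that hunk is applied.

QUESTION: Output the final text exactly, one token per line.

Hunk 1: at line 6 remove [nay,nxezb] add [poo] -> 12 lines: zreex moq hklia clvuc xzma nsur wqp poo dbjaw lads ptv xvamx
Hunk 2: at line 4 remove [nsur,wqp,poo] add [tth,vbjjp,kqxz] -> 12 lines: zreex moq hklia clvuc xzma tth vbjjp kqxz dbjaw lads ptv xvamx
Hunk 3: at line 5 remove [tth,vbjjp] add [scoqr,vwb] -> 12 lines: zreex moq hklia clvuc xzma scoqr vwb kqxz dbjaw lads ptv xvamx
Hunk 4: at line 4 remove [scoqr] add [bqoz,whk] -> 13 lines: zreex moq hklia clvuc xzma bqoz whk vwb kqxz dbjaw lads ptv xvamx

Answer: zreex
moq
hklia
clvuc
xzma
bqoz
whk
vwb
kqxz
dbjaw
lads
ptv
xvamx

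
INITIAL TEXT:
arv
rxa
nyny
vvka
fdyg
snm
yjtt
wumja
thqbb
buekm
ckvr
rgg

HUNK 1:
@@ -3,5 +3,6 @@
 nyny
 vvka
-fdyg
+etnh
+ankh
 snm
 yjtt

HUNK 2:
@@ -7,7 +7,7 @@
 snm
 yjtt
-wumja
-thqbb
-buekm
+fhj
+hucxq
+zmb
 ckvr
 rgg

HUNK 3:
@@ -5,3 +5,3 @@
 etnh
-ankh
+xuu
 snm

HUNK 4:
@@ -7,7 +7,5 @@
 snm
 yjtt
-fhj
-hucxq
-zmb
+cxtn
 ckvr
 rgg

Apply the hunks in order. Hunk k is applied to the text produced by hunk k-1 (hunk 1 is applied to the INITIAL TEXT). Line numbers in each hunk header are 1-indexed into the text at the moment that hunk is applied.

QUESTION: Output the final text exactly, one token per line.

Answer: arv
rxa
nyny
vvka
etnh
xuu
snm
yjtt
cxtn
ckvr
rgg

Derivation:
Hunk 1: at line 3 remove [fdyg] add [etnh,ankh] -> 13 lines: arv rxa nyny vvka etnh ankh snm yjtt wumja thqbb buekm ckvr rgg
Hunk 2: at line 7 remove [wumja,thqbb,buekm] add [fhj,hucxq,zmb] -> 13 lines: arv rxa nyny vvka etnh ankh snm yjtt fhj hucxq zmb ckvr rgg
Hunk 3: at line 5 remove [ankh] add [xuu] -> 13 lines: arv rxa nyny vvka etnh xuu snm yjtt fhj hucxq zmb ckvr rgg
Hunk 4: at line 7 remove [fhj,hucxq,zmb] add [cxtn] -> 11 lines: arv rxa nyny vvka etnh xuu snm yjtt cxtn ckvr rgg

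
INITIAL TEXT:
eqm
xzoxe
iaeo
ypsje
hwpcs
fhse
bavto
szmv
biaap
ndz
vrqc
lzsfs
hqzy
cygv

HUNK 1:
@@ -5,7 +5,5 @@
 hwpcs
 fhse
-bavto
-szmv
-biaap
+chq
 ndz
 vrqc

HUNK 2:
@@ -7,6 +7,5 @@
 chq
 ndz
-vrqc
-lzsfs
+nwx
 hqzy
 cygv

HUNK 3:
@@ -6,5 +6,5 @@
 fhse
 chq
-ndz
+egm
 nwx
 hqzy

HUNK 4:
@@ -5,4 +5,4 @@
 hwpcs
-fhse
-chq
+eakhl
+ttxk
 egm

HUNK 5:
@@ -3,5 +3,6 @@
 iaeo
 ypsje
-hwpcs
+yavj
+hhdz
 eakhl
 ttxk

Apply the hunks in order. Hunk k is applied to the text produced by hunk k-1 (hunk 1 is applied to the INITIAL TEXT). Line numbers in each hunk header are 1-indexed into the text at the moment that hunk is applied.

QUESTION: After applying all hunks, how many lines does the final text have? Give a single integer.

Answer: 12

Derivation:
Hunk 1: at line 5 remove [bavto,szmv,biaap] add [chq] -> 12 lines: eqm xzoxe iaeo ypsje hwpcs fhse chq ndz vrqc lzsfs hqzy cygv
Hunk 2: at line 7 remove [vrqc,lzsfs] add [nwx] -> 11 lines: eqm xzoxe iaeo ypsje hwpcs fhse chq ndz nwx hqzy cygv
Hunk 3: at line 6 remove [ndz] add [egm] -> 11 lines: eqm xzoxe iaeo ypsje hwpcs fhse chq egm nwx hqzy cygv
Hunk 4: at line 5 remove [fhse,chq] add [eakhl,ttxk] -> 11 lines: eqm xzoxe iaeo ypsje hwpcs eakhl ttxk egm nwx hqzy cygv
Hunk 5: at line 3 remove [hwpcs] add [yavj,hhdz] -> 12 lines: eqm xzoxe iaeo ypsje yavj hhdz eakhl ttxk egm nwx hqzy cygv
Final line count: 12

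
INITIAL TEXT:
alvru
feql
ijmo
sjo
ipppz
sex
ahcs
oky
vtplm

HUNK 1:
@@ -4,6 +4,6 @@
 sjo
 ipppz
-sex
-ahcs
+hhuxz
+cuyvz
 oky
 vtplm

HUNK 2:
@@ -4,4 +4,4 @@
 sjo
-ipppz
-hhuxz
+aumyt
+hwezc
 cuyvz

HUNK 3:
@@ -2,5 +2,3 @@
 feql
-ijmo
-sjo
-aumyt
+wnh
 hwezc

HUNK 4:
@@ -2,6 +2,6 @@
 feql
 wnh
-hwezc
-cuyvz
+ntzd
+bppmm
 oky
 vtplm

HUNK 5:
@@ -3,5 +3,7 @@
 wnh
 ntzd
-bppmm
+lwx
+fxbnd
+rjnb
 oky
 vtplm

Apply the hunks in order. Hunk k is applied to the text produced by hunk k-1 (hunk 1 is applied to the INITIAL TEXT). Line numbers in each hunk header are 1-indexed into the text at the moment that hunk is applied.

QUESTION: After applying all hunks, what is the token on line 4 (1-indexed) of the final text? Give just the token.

Answer: ntzd

Derivation:
Hunk 1: at line 4 remove [sex,ahcs] add [hhuxz,cuyvz] -> 9 lines: alvru feql ijmo sjo ipppz hhuxz cuyvz oky vtplm
Hunk 2: at line 4 remove [ipppz,hhuxz] add [aumyt,hwezc] -> 9 lines: alvru feql ijmo sjo aumyt hwezc cuyvz oky vtplm
Hunk 3: at line 2 remove [ijmo,sjo,aumyt] add [wnh] -> 7 lines: alvru feql wnh hwezc cuyvz oky vtplm
Hunk 4: at line 2 remove [hwezc,cuyvz] add [ntzd,bppmm] -> 7 lines: alvru feql wnh ntzd bppmm oky vtplm
Hunk 5: at line 3 remove [bppmm] add [lwx,fxbnd,rjnb] -> 9 lines: alvru feql wnh ntzd lwx fxbnd rjnb oky vtplm
Final line 4: ntzd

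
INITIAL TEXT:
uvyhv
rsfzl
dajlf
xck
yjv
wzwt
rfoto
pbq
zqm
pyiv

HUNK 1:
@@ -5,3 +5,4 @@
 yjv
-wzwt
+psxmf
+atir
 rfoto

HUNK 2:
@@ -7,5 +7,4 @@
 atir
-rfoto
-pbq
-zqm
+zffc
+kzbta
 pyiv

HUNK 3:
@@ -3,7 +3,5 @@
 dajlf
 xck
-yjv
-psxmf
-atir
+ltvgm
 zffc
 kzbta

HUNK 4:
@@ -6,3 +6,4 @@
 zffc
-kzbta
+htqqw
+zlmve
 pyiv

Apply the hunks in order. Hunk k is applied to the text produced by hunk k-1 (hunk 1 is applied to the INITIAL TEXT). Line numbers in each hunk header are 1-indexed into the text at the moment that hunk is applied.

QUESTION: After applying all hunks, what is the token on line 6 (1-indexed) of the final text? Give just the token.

Answer: zffc

Derivation:
Hunk 1: at line 5 remove [wzwt] add [psxmf,atir] -> 11 lines: uvyhv rsfzl dajlf xck yjv psxmf atir rfoto pbq zqm pyiv
Hunk 2: at line 7 remove [rfoto,pbq,zqm] add [zffc,kzbta] -> 10 lines: uvyhv rsfzl dajlf xck yjv psxmf atir zffc kzbta pyiv
Hunk 3: at line 3 remove [yjv,psxmf,atir] add [ltvgm] -> 8 lines: uvyhv rsfzl dajlf xck ltvgm zffc kzbta pyiv
Hunk 4: at line 6 remove [kzbta] add [htqqw,zlmve] -> 9 lines: uvyhv rsfzl dajlf xck ltvgm zffc htqqw zlmve pyiv
Final line 6: zffc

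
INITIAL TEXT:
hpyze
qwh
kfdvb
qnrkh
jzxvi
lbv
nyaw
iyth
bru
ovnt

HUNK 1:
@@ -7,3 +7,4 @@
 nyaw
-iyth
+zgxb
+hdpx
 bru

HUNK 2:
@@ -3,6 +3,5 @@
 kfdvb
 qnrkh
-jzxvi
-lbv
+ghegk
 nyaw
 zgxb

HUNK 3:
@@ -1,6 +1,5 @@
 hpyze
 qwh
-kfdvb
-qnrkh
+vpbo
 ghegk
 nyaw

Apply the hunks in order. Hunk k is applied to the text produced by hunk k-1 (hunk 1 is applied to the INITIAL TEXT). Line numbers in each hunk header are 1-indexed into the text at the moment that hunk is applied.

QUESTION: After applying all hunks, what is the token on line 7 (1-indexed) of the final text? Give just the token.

Answer: hdpx

Derivation:
Hunk 1: at line 7 remove [iyth] add [zgxb,hdpx] -> 11 lines: hpyze qwh kfdvb qnrkh jzxvi lbv nyaw zgxb hdpx bru ovnt
Hunk 2: at line 3 remove [jzxvi,lbv] add [ghegk] -> 10 lines: hpyze qwh kfdvb qnrkh ghegk nyaw zgxb hdpx bru ovnt
Hunk 3: at line 1 remove [kfdvb,qnrkh] add [vpbo] -> 9 lines: hpyze qwh vpbo ghegk nyaw zgxb hdpx bru ovnt
Final line 7: hdpx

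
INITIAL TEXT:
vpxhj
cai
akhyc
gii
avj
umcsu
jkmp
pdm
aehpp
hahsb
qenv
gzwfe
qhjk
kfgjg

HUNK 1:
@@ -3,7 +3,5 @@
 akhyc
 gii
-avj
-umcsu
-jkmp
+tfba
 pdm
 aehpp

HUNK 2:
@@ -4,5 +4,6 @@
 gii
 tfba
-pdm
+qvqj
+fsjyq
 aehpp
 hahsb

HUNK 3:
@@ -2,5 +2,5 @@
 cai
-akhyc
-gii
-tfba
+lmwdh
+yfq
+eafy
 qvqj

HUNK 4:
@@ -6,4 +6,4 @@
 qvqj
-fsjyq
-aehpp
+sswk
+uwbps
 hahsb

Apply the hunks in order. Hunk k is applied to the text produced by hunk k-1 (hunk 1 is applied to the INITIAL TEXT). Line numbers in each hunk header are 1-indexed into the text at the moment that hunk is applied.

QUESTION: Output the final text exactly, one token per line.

Answer: vpxhj
cai
lmwdh
yfq
eafy
qvqj
sswk
uwbps
hahsb
qenv
gzwfe
qhjk
kfgjg

Derivation:
Hunk 1: at line 3 remove [avj,umcsu,jkmp] add [tfba] -> 12 lines: vpxhj cai akhyc gii tfba pdm aehpp hahsb qenv gzwfe qhjk kfgjg
Hunk 2: at line 4 remove [pdm] add [qvqj,fsjyq] -> 13 lines: vpxhj cai akhyc gii tfba qvqj fsjyq aehpp hahsb qenv gzwfe qhjk kfgjg
Hunk 3: at line 2 remove [akhyc,gii,tfba] add [lmwdh,yfq,eafy] -> 13 lines: vpxhj cai lmwdh yfq eafy qvqj fsjyq aehpp hahsb qenv gzwfe qhjk kfgjg
Hunk 4: at line 6 remove [fsjyq,aehpp] add [sswk,uwbps] -> 13 lines: vpxhj cai lmwdh yfq eafy qvqj sswk uwbps hahsb qenv gzwfe qhjk kfgjg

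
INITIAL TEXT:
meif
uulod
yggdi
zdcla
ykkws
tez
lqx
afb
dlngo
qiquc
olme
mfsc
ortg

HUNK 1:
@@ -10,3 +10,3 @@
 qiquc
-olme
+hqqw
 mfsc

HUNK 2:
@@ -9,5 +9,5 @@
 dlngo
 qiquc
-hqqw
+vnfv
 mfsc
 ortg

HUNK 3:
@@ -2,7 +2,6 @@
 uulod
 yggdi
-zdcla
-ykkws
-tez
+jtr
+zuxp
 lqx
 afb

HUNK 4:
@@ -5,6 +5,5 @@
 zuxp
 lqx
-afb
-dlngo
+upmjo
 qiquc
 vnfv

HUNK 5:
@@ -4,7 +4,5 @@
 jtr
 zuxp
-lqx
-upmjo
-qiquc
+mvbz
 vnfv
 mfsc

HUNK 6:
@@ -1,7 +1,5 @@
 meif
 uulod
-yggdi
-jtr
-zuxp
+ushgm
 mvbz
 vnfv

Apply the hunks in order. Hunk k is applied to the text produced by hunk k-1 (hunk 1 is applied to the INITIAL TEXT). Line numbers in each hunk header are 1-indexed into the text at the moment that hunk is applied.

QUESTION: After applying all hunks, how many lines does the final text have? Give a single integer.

Answer: 7

Derivation:
Hunk 1: at line 10 remove [olme] add [hqqw] -> 13 lines: meif uulod yggdi zdcla ykkws tez lqx afb dlngo qiquc hqqw mfsc ortg
Hunk 2: at line 9 remove [hqqw] add [vnfv] -> 13 lines: meif uulod yggdi zdcla ykkws tez lqx afb dlngo qiquc vnfv mfsc ortg
Hunk 3: at line 2 remove [zdcla,ykkws,tez] add [jtr,zuxp] -> 12 lines: meif uulod yggdi jtr zuxp lqx afb dlngo qiquc vnfv mfsc ortg
Hunk 4: at line 5 remove [afb,dlngo] add [upmjo] -> 11 lines: meif uulod yggdi jtr zuxp lqx upmjo qiquc vnfv mfsc ortg
Hunk 5: at line 4 remove [lqx,upmjo,qiquc] add [mvbz] -> 9 lines: meif uulod yggdi jtr zuxp mvbz vnfv mfsc ortg
Hunk 6: at line 1 remove [yggdi,jtr,zuxp] add [ushgm] -> 7 lines: meif uulod ushgm mvbz vnfv mfsc ortg
Final line count: 7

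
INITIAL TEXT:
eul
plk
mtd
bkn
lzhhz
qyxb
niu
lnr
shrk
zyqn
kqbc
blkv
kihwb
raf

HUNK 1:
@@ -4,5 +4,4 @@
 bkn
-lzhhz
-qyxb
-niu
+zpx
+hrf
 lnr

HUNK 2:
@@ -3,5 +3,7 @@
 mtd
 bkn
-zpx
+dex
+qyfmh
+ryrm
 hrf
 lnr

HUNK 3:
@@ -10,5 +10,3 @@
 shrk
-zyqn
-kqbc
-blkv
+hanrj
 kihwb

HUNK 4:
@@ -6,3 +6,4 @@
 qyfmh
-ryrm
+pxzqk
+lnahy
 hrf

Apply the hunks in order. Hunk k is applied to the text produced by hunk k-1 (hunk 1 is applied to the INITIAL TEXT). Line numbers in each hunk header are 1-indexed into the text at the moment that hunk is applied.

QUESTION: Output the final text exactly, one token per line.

Hunk 1: at line 4 remove [lzhhz,qyxb,niu] add [zpx,hrf] -> 13 lines: eul plk mtd bkn zpx hrf lnr shrk zyqn kqbc blkv kihwb raf
Hunk 2: at line 3 remove [zpx] add [dex,qyfmh,ryrm] -> 15 lines: eul plk mtd bkn dex qyfmh ryrm hrf lnr shrk zyqn kqbc blkv kihwb raf
Hunk 3: at line 10 remove [zyqn,kqbc,blkv] add [hanrj] -> 13 lines: eul plk mtd bkn dex qyfmh ryrm hrf lnr shrk hanrj kihwb raf
Hunk 4: at line 6 remove [ryrm] add [pxzqk,lnahy] -> 14 lines: eul plk mtd bkn dex qyfmh pxzqk lnahy hrf lnr shrk hanrj kihwb raf

Answer: eul
plk
mtd
bkn
dex
qyfmh
pxzqk
lnahy
hrf
lnr
shrk
hanrj
kihwb
raf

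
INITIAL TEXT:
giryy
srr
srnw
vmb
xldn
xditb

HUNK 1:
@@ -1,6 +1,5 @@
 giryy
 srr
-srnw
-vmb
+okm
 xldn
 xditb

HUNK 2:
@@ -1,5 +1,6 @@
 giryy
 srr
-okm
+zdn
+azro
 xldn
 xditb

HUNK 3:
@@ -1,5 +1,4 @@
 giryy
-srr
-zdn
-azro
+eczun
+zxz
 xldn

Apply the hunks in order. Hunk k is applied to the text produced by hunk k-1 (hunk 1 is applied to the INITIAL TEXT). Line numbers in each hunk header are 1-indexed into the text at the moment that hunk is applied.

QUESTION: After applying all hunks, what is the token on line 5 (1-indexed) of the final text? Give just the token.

Answer: xditb

Derivation:
Hunk 1: at line 1 remove [srnw,vmb] add [okm] -> 5 lines: giryy srr okm xldn xditb
Hunk 2: at line 1 remove [okm] add [zdn,azro] -> 6 lines: giryy srr zdn azro xldn xditb
Hunk 3: at line 1 remove [srr,zdn,azro] add [eczun,zxz] -> 5 lines: giryy eczun zxz xldn xditb
Final line 5: xditb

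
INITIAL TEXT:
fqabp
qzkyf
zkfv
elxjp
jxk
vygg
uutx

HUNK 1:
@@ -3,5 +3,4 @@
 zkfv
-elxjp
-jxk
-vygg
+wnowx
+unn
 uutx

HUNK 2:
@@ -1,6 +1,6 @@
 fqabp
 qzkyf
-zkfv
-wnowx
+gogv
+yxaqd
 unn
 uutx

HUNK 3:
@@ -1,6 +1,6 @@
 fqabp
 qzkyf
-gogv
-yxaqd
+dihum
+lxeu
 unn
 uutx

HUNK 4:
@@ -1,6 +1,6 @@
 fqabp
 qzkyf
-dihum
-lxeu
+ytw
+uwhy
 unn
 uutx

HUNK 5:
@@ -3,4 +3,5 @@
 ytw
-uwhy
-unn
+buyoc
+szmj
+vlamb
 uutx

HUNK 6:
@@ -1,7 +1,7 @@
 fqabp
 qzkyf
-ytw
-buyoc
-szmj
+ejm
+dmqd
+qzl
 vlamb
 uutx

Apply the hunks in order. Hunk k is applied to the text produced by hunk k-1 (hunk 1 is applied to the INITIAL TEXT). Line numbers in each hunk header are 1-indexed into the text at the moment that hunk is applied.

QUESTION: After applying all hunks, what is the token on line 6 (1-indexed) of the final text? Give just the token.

Answer: vlamb

Derivation:
Hunk 1: at line 3 remove [elxjp,jxk,vygg] add [wnowx,unn] -> 6 lines: fqabp qzkyf zkfv wnowx unn uutx
Hunk 2: at line 1 remove [zkfv,wnowx] add [gogv,yxaqd] -> 6 lines: fqabp qzkyf gogv yxaqd unn uutx
Hunk 3: at line 1 remove [gogv,yxaqd] add [dihum,lxeu] -> 6 lines: fqabp qzkyf dihum lxeu unn uutx
Hunk 4: at line 1 remove [dihum,lxeu] add [ytw,uwhy] -> 6 lines: fqabp qzkyf ytw uwhy unn uutx
Hunk 5: at line 3 remove [uwhy,unn] add [buyoc,szmj,vlamb] -> 7 lines: fqabp qzkyf ytw buyoc szmj vlamb uutx
Hunk 6: at line 1 remove [ytw,buyoc,szmj] add [ejm,dmqd,qzl] -> 7 lines: fqabp qzkyf ejm dmqd qzl vlamb uutx
Final line 6: vlamb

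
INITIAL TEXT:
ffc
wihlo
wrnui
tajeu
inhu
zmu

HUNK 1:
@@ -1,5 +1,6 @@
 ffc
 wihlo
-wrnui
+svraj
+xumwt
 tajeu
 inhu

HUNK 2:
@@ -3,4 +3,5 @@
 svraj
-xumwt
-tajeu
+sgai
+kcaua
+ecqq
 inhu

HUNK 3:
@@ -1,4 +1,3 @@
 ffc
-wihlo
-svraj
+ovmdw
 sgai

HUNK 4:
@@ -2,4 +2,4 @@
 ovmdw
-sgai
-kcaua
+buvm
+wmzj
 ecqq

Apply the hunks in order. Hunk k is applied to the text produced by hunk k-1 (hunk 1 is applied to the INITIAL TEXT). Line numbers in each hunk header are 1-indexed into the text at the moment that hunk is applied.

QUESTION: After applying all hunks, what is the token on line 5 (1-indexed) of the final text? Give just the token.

Answer: ecqq

Derivation:
Hunk 1: at line 1 remove [wrnui] add [svraj,xumwt] -> 7 lines: ffc wihlo svraj xumwt tajeu inhu zmu
Hunk 2: at line 3 remove [xumwt,tajeu] add [sgai,kcaua,ecqq] -> 8 lines: ffc wihlo svraj sgai kcaua ecqq inhu zmu
Hunk 3: at line 1 remove [wihlo,svraj] add [ovmdw] -> 7 lines: ffc ovmdw sgai kcaua ecqq inhu zmu
Hunk 4: at line 2 remove [sgai,kcaua] add [buvm,wmzj] -> 7 lines: ffc ovmdw buvm wmzj ecqq inhu zmu
Final line 5: ecqq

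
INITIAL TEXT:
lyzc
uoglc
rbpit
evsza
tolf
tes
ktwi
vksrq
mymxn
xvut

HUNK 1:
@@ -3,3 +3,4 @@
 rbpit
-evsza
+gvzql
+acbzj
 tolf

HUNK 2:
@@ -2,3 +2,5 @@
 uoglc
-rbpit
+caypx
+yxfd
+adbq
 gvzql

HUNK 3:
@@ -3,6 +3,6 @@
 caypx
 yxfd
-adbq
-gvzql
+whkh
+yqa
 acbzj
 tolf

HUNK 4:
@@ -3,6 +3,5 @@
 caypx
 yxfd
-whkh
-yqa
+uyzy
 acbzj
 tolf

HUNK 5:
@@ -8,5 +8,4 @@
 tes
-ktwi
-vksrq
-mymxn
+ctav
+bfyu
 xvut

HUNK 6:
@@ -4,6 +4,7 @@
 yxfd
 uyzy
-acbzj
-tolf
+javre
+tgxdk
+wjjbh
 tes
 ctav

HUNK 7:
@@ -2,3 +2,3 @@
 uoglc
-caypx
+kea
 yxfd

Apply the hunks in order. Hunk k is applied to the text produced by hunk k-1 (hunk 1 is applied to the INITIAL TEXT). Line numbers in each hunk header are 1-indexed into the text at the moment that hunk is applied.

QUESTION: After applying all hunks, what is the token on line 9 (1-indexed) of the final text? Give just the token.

Answer: tes

Derivation:
Hunk 1: at line 3 remove [evsza] add [gvzql,acbzj] -> 11 lines: lyzc uoglc rbpit gvzql acbzj tolf tes ktwi vksrq mymxn xvut
Hunk 2: at line 2 remove [rbpit] add [caypx,yxfd,adbq] -> 13 lines: lyzc uoglc caypx yxfd adbq gvzql acbzj tolf tes ktwi vksrq mymxn xvut
Hunk 3: at line 3 remove [adbq,gvzql] add [whkh,yqa] -> 13 lines: lyzc uoglc caypx yxfd whkh yqa acbzj tolf tes ktwi vksrq mymxn xvut
Hunk 4: at line 3 remove [whkh,yqa] add [uyzy] -> 12 lines: lyzc uoglc caypx yxfd uyzy acbzj tolf tes ktwi vksrq mymxn xvut
Hunk 5: at line 8 remove [ktwi,vksrq,mymxn] add [ctav,bfyu] -> 11 lines: lyzc uoglc caypx yxfd uyzy acbzj tolf tes ctav bfyu xvut
Hunk 6: at line 4 remove [acbzj,tolf] add [javre,tgxdk,wjjbh] -> 12 lines: lyzc uoglc caypx yxfd uyzy javre tgxdk wjjbh tes ctav bfyu xvut
Hunk 7: at line 2 remove [caypx] add [kea] -> 12 lines: lyzc uoglc kea yxfd uyzy javre tgxdk wjjbh tes ctav bfyu xvut
Final line 9: tes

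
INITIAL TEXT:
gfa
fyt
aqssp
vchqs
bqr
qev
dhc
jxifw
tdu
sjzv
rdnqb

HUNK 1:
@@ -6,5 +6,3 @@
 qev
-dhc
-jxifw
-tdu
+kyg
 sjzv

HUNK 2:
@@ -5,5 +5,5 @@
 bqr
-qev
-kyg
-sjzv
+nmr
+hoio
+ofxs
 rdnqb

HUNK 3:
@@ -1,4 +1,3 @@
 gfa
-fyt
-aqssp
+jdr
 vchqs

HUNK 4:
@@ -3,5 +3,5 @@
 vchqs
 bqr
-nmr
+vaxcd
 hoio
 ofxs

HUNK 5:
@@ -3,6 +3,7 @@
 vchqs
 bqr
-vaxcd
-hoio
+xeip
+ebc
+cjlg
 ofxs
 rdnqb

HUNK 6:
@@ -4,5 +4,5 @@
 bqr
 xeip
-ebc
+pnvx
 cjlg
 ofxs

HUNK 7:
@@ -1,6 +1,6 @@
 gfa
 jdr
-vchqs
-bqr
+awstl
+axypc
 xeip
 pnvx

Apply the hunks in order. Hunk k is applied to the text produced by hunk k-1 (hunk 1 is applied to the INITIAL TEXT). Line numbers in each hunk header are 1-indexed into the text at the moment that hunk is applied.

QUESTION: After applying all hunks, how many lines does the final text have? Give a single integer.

Hunk 1: at line 6 remove [dhc,jxifw,tdu] add [kyg] -> 9 lines: gfa fyt aqssp vchqs bqr qev kyg sjzv rdnqb
Hunk 2: at line 5 remove [qev,kyg,sjzv] add [nmr,hoio,ofxs] -> 9 lines: gfa fyt aqssp vchqs bqr nmr hoio ofxs rdnqb
Hunk 3: at line 1 remove [fyt,aqssp] add [jdr] -> 8 lines: gfa jdr vchqs bqr nmr hoio ofxs rdnqb
Hunk 4: at line 3 remove [nmr] add [vaxcd] -> 8 lines: gfa jdr vchqs bqr vaxcd hoio ofxs rdnqb
Hunk 5: at line 3 remove [vaxcd,hoio] add [xeip,ebc,cjlg] -> 9 lines: gfa jdr vchqs bqr xeip ebc cjlg ofxs rdnqb
Hunk 6: at line 4 remove [ebc] add [pnvx] -> 9 lines: gfa jdr vchqs bqr xeip pnvx cjlg ofxs rdnqb
Hunk 7: at line 1 remove [vchqs,bqr] add [awstl,axypc] -> 9 lines: gfa jdr awstl axypc xeip pnvx cjlg ofxs rdnqb
Final line count: 9

Answer: 9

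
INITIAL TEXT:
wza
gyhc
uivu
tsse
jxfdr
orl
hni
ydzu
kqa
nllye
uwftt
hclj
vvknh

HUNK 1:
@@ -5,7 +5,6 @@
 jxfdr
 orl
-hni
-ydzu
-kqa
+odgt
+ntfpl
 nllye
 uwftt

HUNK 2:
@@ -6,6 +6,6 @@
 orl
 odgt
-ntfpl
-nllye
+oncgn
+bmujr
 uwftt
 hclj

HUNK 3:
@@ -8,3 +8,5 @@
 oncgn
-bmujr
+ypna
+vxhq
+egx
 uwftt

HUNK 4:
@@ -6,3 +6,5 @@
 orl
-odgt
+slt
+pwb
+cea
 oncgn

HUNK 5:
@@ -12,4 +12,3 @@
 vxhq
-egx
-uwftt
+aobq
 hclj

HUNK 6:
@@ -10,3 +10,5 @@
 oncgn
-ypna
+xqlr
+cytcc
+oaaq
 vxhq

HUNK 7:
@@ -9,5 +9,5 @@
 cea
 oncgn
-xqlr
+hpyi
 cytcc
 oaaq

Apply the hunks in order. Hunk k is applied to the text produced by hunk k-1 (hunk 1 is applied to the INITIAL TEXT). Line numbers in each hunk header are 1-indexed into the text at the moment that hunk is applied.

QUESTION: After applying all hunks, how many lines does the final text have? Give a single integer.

Hunk 1: at line 5 remove [hni,ydzu,kqa] add [odgt,ntfpl] -> 12 lines: wza gyhc uivu tsse jxfdr orl odgt ntfpl nllye uwftt hclj vvknh
Hunk 2: at line 6 remove [ntfpl,nllye] add [oncgn,bmujr] -> 12 lines: wza gyhc uivu tsse jxfdr orl odgt oncgn bmujr uwftt hclj vvknh
Hunk 3: at line 8 remove [bmujr] add [ypna,vxhq,egx] -> 14 lines: wza gyhc uivu tsse jxfdr orl odgt oncgn ypna vxhq egx uwftt hclj vvknh
Hunk 4: at line 6 remove [odgt] add [slt,pwb,cea] -> 16 lines: wza gyhc uivu tsse jxfdr orl slt pwb cea oncgn ypna vxhq egx uwftt hclj vvknh
Hunk 5: at line 12 remove [egx,uwftt] add [aobq] -> 15 lines: wza gyhc uivu tsse jxfdr orl slt pwb cea oncgn ypna vxhq aobq hclj vvknh
Hunk 6: at line 10 remove [ypna] add [xqlr,cytcc,oaaq] -> 17 lines: wza gyhc uivu tsse jxfdr orl slt pwb cea oncgn xqlr cytcc oaaq vxhq aobq hclj vvknh
Hunk 7: at line 9 remove [xqlr] add [hpyi] -> 17 lines: wza gyhc uivu tsse jxfdr orl slt pwb cea oncgn hpyi cytcc oaaq vxhq aobq hclj vvknh
Final line count: 17

Answer: 17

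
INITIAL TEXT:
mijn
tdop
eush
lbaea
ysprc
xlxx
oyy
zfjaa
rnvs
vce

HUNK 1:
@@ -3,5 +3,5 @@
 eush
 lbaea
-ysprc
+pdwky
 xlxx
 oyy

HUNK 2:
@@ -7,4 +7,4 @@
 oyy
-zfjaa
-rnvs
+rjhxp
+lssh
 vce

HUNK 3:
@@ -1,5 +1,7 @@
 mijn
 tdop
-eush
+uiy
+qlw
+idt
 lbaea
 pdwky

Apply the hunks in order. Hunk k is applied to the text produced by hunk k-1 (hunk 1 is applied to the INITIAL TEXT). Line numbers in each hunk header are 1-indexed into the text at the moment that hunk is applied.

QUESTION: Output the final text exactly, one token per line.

Answer: mijn
tdop
uiy
qlw
idt
lbaea
pdwky
xlxx
oyy
rjhxp
lssh
vce

Derivation:
Hunk 1: at line 3 remove [ysprc] add [pdwky] -> 10 lines: mijn tdop eush lbaea pdwky xlxx oyy zfjaa rnvs vce
Hunk 2: at line 7 remove [zfjaa,rnvs] add [rjhxp,lssh] -> 10 lines: mijn tdop eush lbaea pdwky xlxx oyy rjhxp lssh vce
Hunk 3: at line 1 remove [eush] add [uiy,qlw,idt] -> 12 lines: mijn tdop uiy qlw idt lbaea pdwky xlxx oyy rjhxp lssh vce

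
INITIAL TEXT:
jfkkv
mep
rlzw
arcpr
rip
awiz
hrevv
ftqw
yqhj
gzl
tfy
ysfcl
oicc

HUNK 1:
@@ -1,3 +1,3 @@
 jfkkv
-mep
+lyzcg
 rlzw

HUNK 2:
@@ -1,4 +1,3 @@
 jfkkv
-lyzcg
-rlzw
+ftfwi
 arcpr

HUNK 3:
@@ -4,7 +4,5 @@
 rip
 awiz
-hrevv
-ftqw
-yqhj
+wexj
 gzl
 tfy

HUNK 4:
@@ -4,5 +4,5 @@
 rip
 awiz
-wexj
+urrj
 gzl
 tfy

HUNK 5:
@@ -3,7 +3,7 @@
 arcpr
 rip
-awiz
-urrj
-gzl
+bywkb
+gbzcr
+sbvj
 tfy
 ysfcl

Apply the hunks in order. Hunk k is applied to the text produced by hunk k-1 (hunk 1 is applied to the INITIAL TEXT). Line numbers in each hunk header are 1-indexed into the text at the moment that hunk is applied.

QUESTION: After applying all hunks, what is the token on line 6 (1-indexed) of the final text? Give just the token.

Answer: gbzcr

Derivation:
Hunk 1: at line 1 remove [mep] add [lyzcg] -> 13 lines: jfkkv lyzcg rlzw arcpr rip awiz hrevv ftqw yqhj gzl tfy ysfcl oicc
Hunk 2: at line 1 remove [lyzcg,rlzw] add [ftfwi] -> 12 lines: jfkkv ftfwi arcpr rip awiz hrevv ftqw yqhj gzl tfy ysfcl oicc
Hunk 3: at line 4 remove [hrevv,ftqw,yqhj] add [wexj] -> 10 lines: jfkkv ftfwi arcpr rip awiz wexj gzl tfy ysfcl oicc
Hunk 4: at line 4 remove [wexj] add [urrj] -> 10 lines: jfkkv ftfwi arcpr rip awiz urrj gzl tfy ysfcl oicc
Hunk 5: at line 3 remove [awiz,urrj,gzl] add [bywkb,gbzcr,sbvj] -> 10 lines: jfkkv ftfwi arcpr rip bywkb gbzcr sbvj tfy ysfcl oicc
Final line 6: gbzcr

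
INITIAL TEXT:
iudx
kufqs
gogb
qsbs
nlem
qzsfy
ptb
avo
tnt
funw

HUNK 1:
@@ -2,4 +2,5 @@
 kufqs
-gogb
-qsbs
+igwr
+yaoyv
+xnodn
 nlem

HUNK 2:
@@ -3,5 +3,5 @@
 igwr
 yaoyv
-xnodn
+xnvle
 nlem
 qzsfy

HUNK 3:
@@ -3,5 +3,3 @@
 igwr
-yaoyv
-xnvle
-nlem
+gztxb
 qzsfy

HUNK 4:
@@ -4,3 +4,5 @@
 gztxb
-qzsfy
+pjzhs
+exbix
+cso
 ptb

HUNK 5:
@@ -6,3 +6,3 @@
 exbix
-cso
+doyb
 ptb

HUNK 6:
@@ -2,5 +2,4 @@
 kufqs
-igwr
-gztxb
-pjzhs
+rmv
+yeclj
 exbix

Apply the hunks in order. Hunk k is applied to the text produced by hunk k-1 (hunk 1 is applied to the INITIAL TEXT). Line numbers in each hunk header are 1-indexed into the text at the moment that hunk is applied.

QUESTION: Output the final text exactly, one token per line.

Hunk 1: at line 2 remove [gogb,qsbs] add [igwr,yaoyv,xnodn] -> 11 lines: iudx kufqs igwr yaoyv xnodn nlem qzsfy ptb avo tnt funw
Hunk 2: at line 3 remove [xnodn] add [xnvle] -> 11 lines: iudx kufqs igwr yaoyv xnvle nlem qzsfy ptb avo tnt funw
Hunk 3: at line 3 remove [yaoyv,xnvle,nlem] add [gztxb] -> 9 lines: iudx kufqs igwr gztxb qzsfy ptb avo tnt funw
Hunk 4: at line 4 remove [qzsfy] add [pjzhs,exbix,cso] -> 11 lines: iudx kufqs igwr gztxb pjzhs exbix cso ptb avo tnt funw
Hunk 5: at line 6 remove [cso] add [doyb] -> 11 lines: iudx kufqs igwr gztxb pjzhs exbix doyb ptb avo tnt funw
Hunk 6: at line 2 remove [igwr,gztxb,pjzhs] add [rmv,yeclj] -> 10 lines: iudx kufqs rmv yeclj exbix doyb ptb avo tnt funw

Answer: iudx
kufqs
rmv
yeclj
exbix
doyb
ptb
avo
tnt
funw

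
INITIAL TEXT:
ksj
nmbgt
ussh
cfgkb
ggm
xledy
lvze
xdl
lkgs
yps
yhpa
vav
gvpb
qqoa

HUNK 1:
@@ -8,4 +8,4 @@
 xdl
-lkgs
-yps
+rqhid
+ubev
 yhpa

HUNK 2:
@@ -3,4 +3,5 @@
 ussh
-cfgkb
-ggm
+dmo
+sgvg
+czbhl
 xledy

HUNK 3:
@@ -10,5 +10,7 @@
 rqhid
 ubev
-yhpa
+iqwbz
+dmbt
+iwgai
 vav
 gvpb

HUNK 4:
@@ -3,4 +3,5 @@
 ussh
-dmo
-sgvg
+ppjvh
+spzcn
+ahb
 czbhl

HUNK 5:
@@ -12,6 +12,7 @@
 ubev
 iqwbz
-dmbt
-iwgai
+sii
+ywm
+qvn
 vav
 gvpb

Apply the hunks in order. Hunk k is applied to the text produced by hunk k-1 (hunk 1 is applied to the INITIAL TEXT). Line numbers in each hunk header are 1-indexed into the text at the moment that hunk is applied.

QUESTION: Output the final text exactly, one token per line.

Hunk 1: at line 8 remove [lkgs,yps] add [rqhid,ubev] -> 14 lines: ksj nmbgt ussh cfgkb ggm xledy lvze xdl rqhid ubev yhpa vav gvpb qqoa
Hunk 2: at line 3 remove [cfgkb,ggm] add [dmo,sgvg,czbhl] -> 15 lines: ksj nmbgt ussh dmo sgvg czbhl xledy lvze xdl rqhid ubev yhpa vav gvpb qqoa
Hunk 3: at line 10 remove [yhpa] add [iqwbz,dmbt,iwgai] -> 17 lines: ksj nmbgt ussh dmo sgvg czbhl xledy lvze xdl rqhid ubev iqwbz dmbt iwgai vav gvpb qqoa
Hunk 4: at line 3 remove [dmo,sgvg] add [ppjvh,spzcn,ahb] -> 18 lines: ksj nmbgt ussh ppjvh spzcn ahb czbhl xledy lvze xdl rqhid ubev iqwbz dmbt iwgai vav gvpb qqoa
Hunk 5: at line 12 remove [dmbt,iwgai] add [sii,ywm,qvn] -> 19 lines: ksj nmbgt ussh ppjvh spzcn ahb czbhl xledy lvze xdl rqhid ubev iqwbz sii ywm qvn vav gvpb qqoa

Answer: ksj
nmbgt
ussh
ppjvh
spzcn
ahb
czbhl
xledy
lvze
xdl
rqhid
ubev
iqwbz
sii
ywm
qvn
vav
gvpb
qqoa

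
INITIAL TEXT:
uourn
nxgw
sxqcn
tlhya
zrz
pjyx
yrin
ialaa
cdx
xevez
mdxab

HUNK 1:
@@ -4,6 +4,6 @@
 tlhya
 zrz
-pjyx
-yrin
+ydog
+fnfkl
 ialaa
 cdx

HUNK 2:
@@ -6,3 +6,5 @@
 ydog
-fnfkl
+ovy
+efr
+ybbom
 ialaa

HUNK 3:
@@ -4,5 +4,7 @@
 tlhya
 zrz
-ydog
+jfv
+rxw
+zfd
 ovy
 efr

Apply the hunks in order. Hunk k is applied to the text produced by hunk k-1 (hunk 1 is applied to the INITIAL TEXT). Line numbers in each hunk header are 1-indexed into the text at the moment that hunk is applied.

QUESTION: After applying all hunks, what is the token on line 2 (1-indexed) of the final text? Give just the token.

Answer: nxgw

Derivation:
Hunk 1: at line 4 remove [pjyx,yrin] add [ydog,fnfkl] -> 11 lines: uourn nxgw sxqcn tlhya zrz ydog fnfkl ialaa cdx xevez mdxab
Hunk 2: at line 6 remove [fnfkl] add [ovy,efr,ybbom] -> 13 lines: uourn nxgw sxqcn tlhya zrz ydog ovy efr ybbom ialaa cdx xevez mdxab
Hunk 3: at line 4 remove [ydog] add [jfv,rxw,zfd] -> 15 lines: uourn nxgw sxqcn tlhya zrz jfv rxw zfd ovy efr ybbom ialaa cdx xevez mdxab
Final line 2: nxgw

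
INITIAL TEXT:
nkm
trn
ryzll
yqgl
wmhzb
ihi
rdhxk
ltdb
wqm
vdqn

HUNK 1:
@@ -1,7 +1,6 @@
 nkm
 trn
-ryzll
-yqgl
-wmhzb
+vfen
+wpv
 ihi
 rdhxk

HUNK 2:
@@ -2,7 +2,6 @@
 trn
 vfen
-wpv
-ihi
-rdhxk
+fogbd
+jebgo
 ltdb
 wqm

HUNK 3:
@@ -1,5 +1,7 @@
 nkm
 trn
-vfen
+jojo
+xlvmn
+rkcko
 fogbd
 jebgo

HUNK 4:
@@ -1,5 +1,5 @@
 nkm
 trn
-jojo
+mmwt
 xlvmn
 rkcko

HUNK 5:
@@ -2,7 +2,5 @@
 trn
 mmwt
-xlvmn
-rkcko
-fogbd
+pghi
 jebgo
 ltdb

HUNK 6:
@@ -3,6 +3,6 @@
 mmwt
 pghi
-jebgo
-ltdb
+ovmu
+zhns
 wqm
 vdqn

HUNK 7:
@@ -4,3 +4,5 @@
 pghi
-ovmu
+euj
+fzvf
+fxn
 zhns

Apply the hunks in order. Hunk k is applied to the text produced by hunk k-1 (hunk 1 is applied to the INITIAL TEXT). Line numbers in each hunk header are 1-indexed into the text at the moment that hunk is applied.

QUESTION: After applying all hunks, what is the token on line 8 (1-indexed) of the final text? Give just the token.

Answer: zhns

Derivation:
Hunk 1: at line 1 remove [ryzll,yqgl,wmhzb] add [vfen,wpv] -> 9 lines: nkm trn vfen wpv ihi rdhxk ltdb wqm vdqn
Hunk 2: at line 2 remove [wpv,ihi,rdhxk] add [fogbd,jebgo] -> 8 lines: nkm trn vfen fogbd jebgo ltdb wqm vdqn
Hunk 3: at line 1 remove [vfen] add [jojo,xlvmn,rkcko] -> 10 lines: nkm trn jojo xlvmn rkcko fogbd jebgo ltdb wqm vdqn
Hunk 4: at line 1 remove [jojo] add [mmwt] -> 10 lines: nkm trn mmwt xlvmn rkcko fogbd jebgo ltdb wqm vdqn
Hunk 5: at line 2 remove [xlvmn,rkcko,fogbd] add [pghi] -> 8 lines: nkm trn mmwt pghi jebgo ltdb wqm vdqn
Hunk 6: at line 3 remove [jebgo,ltdb] add [ovmu,zhns] -> 8 lines: nkm trn mmwt pghi ovmu zhns wqm vdqn
Hunk 7: at line 4 remove [ovmu] add [euj,fzvf,fxn] -> 10 lines: nkm trn mmwt pghi euj fzvf fxn zhns wqm vdqn
Final line 8: zhns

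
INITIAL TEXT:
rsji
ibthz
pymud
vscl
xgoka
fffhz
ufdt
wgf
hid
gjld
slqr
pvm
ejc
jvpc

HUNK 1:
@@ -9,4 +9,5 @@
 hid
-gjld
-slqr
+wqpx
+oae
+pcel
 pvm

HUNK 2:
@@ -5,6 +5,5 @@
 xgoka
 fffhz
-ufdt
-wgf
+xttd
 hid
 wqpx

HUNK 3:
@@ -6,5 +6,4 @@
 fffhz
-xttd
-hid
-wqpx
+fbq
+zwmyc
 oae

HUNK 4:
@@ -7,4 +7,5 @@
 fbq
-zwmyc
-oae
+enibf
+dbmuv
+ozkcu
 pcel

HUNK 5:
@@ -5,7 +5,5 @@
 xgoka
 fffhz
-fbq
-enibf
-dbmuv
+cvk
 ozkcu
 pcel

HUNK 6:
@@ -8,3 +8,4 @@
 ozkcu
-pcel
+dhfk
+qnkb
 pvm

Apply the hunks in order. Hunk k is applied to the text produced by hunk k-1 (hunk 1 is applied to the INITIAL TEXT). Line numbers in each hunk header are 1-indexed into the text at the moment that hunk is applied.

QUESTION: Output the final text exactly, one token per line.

Answer: rsji
ibthz
pymud
vscl
xgoka
fffhz
cvk
ozkcu
dhfk
qnkb
pvm
ejc
jvpc

Derivation:
Hunk 1: at line 9 remove [gjld,slqr] add [wqpx,oae,pcel] -> 15 lines: rsji ibthz pymud vscl xgoka fffhz ufdt wgf hid wqpx oae pcel pvm ejc jvpc
Hunk 2: at line 5 remove [ufdt,wgf] add [xttd] -> 14 lines: rsji ibthz pymud vscl xgoka fffhz xttd hid wqpx oae pcel pvm ejc jvpc
Hunk 3: at line 6 remove [xttd,hid,wqpx] add [fbq,zwmyc] -> 13 lines: rsji ibthz pymud vscl xgoka fffhz fbq zwmyc oae pcel pvm ejc jvpc
Hunk 4: at line 7 remove [zwmyc,oae] add [enibf,dbmuv,ozkcu] -> 14 lines: rsji ibthz pymud vscl xgoka fffhz fbq enibf dbmuv ozkcu pcel pvm ejc jvpc
Hunk 5: at line 5 remove [fbq,enibf,dbmuv] add [cvk] -> 12 lines: rsji ibthz pymud vscl xgoka fffhz cvk ozkcu pcel pvm ejc jvpc
Hunk 6: at line 8 remove [pcel] add [dhfk,qnkb] -> 13 lines: rsji ibthz pymud vscl xgoka fffhz cvk ozkcu dhfk qnkb pvm ejc jvpc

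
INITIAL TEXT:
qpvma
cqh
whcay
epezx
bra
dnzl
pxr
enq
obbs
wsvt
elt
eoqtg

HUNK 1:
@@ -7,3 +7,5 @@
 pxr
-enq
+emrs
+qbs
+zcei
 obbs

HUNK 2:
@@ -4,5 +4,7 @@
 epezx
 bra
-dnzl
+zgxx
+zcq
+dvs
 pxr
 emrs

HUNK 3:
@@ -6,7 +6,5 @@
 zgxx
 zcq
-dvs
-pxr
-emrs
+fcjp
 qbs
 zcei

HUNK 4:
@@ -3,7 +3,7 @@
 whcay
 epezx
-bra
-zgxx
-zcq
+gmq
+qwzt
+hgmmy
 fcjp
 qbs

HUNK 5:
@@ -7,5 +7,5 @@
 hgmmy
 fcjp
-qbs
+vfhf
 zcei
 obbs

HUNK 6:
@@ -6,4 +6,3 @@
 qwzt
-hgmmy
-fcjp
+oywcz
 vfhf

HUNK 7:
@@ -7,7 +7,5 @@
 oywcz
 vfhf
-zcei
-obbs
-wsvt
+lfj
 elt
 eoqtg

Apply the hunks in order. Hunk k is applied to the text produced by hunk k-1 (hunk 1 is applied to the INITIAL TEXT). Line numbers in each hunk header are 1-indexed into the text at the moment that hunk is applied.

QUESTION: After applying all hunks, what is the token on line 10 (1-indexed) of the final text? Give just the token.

Hunk 1: at line 7 remove [enq] add [emrs,qbs,zcei] -> 14 lines: qpvma cqh whcay epezx bra dnzl pxr emrs qbs zcei obbs wsvt elt eoqtg
Hunk 2: at line 4 remove [dnzl] add [zgxx,zcq,dvs] -> 16 lines: qpvma cqh whcay epezx bra zgxx zcq dvs pxr emrs qbs zcei obbs wsvt elt eoqtg
Hunk 3: at line 6 remove [dvs,pxr,emrs] add [fcjp] -> 14 lines: qpvma cqh whcay epezx bra zgxx zcq fcjp qbs zcei obbs wsvt elt eoqtg
Hunk 4: at line 3 remove [bra,zgxx,zcq] add [gmq,qwzt,hgmmy] -> 14 lines: qpvma cqh whcay epezx gmq qwzt hgmmy fcjp qbs zcei obbs wsvt elt eoqtg
Hunk 5: at line 7 remove [qbs] add [vfhf] -> 14 lines: qpvma cqh whcay epezx gmq qwzt hgmmy fcjp vfhf zcei obbs wsvt elt eoqtg
Hunk 6: at line 6 remove [hgmmy,fcjp] add [oywcz] -> 13 lines: qpvma cqh whcay epezx gmq qwzt oywcz vfhf zcei obbs wsvt elt eoqtg
Hunk 7: at line 7 remove [zcei,obbs,wsvt] add [lfj] -> 11 lines: qpvma cqh whcay epezx gmq qwzt oywcz vfhf lfj elt eoqtg
Final line 10: elt

Answer: elt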